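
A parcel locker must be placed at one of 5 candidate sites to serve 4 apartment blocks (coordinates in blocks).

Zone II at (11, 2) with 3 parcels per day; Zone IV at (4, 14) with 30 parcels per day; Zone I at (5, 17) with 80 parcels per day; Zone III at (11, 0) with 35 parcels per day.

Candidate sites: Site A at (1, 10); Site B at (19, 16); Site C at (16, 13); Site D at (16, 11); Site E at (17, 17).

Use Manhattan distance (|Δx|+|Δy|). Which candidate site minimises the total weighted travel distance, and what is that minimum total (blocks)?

Site A, total 1844 blocks

Total weighted distance at each candidate:
  Site A (1, 10): total = 1844
  Site B (19, 16): total = 2616
  Site C (16, 13): total = 2268
  Site D (16, 11): total = 2412
  Site E (17, 17): total = 2308
Minimum is at Site A with total 1844 blocks.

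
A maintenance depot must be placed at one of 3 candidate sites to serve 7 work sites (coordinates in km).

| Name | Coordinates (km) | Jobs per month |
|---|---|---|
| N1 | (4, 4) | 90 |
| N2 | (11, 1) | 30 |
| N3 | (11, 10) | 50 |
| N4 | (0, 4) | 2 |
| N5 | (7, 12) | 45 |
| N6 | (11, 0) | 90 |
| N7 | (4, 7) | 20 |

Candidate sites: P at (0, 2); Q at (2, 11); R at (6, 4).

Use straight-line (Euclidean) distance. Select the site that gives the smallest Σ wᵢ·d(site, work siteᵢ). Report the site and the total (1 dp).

R, total 1768.6 km

Total weighted distance at each candidate:
  P (0, 2): total = 3101.5
  Q (2, 11): total = 3124.2
  R (6, 4): total = 1768.6
Minimum is at R with total 1768.6 km.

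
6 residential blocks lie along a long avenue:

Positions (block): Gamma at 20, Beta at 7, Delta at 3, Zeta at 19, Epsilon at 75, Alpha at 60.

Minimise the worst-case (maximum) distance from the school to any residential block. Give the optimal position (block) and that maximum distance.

The 1-center on a line is the midpoint of the two extreme points: leftmost at 3, rightmost at 75.
Optimal location = (3 + 75)/2 = 39; maximum distance = (75 − 3)/2 = 36.

location 39, max distance 36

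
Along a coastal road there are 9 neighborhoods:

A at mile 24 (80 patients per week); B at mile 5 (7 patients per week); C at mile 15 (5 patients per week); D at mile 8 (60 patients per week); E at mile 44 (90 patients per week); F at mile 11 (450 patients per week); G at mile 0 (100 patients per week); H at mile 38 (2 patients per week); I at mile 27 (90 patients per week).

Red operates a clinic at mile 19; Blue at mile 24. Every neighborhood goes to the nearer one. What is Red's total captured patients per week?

The indifferent point is the midpoint (19+24)/2 = 21.5; neighborhoods left of it (closer to Red at 19) go to Red, those right go to Blue.
  G at 0 (w=100) → Red
  B at 5 (w=7) → Red
  D at 8 (w=60) → Red
  F at 11 (w=450) → Red
  C at 15 (w=5) → Red
  A at 24 (w=80) → Blue
  I at 27 (w=90) → Blue
  H at 38 (w=2) → Blue
  E at 44 (w=90) → Blue
Red captures 622; Blue captures 262.

622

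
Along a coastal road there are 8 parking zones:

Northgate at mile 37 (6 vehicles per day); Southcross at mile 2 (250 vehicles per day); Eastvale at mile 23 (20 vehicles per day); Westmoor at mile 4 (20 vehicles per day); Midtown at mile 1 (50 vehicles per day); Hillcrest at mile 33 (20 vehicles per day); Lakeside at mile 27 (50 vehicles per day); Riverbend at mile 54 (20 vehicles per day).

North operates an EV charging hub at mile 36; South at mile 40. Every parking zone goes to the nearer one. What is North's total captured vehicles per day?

The indifferent point is the midpoint (36+40)/2 = 38; parking zones left of it (closer to North at 36) go to North, those right go to South.
  Midtown at 1 (w=50) → North
  Southcross at 2 (w=250) → North
  Westmoor at 4 (w=20) → North
  Eastvale at 23 (w=20) → North
  Lakeside at 27 (w=50) → North
  Hillcrest at 33 (w=20) → North
  Northgate at 37 (w=6) → North
  Riverbend at 54 (w=20) → South
North captures 416; South captures 20.

416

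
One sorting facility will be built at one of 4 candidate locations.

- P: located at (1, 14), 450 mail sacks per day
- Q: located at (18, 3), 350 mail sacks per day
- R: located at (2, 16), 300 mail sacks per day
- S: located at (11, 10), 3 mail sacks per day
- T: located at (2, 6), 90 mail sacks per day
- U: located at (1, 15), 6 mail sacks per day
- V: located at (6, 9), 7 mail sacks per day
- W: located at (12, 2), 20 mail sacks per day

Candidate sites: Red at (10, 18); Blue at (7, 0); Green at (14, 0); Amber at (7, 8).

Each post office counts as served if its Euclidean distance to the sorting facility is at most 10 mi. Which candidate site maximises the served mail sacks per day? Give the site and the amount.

Coverage radius r = 10 mi; a point is covered iff (Δx)²+(Δy)² ≤ 10² = 100.
  Red (10, 18): covers {P, R, S, U, V} → 766
  Blue (7, 0): covers {T, V, W} → 117
  Green (14, 0): covers {Q, W} → 370
  Amber (7, 8): covers {P, R, S, T, U, V, W} → 876
Maximum coverage at Amber: 876 mail sacks per day.

Amber, covering 876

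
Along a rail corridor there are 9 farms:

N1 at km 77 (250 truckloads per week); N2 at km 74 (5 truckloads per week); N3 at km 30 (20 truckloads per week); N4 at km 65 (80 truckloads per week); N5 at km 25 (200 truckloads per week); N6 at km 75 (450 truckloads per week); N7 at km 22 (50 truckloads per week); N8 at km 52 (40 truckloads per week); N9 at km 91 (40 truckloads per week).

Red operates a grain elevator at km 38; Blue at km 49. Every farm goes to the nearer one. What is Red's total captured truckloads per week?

270

The indifferent point is the midpoint (38+49)/2 = 43.5; farms left of it (closer to Red at 38) go to Red, those right go to Blue.
  N7 at 22 (w=50) → Red
  N5 at 25 (w=200) → Red
  N3 at 30 (w=20) → Red
  N8 at 52 (w=40) → Blue
  N4 at 65 (w=80) → Blue
  N2 at 74 (w=5) → Blue
  N6 at 75 (w=450) → Blue
  N1 at 77 (w=250) → Blue
  N9 at 91 (w=40) → Blue
Red captures 270; Blue captures 865.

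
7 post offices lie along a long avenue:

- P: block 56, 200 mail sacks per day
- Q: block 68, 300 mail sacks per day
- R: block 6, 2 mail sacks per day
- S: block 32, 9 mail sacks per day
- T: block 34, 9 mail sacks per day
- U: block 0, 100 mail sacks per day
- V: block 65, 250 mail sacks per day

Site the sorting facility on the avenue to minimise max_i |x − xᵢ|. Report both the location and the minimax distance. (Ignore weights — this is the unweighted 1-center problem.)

location 34, max distance 34

The 1-center on a line is the midpoint of the two extreme points: leftmost at 0, rightmost at 68.
Optimal location = (0 + 68)/2 = 34; maximum distance = (68 − 0)/2 = 34.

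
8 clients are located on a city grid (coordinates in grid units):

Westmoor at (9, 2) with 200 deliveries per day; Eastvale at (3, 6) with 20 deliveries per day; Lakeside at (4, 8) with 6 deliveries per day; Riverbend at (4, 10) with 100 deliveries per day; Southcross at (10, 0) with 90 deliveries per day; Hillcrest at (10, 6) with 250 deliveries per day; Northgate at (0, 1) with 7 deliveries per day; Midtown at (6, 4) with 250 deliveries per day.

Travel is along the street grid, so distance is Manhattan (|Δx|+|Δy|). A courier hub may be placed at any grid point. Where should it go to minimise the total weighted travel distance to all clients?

(9, 4)

Manhattan distance separates: Σwᵢ(|x−xᵢ|+|y−yᵢ|) = Σwᵢ|x−xᵢ| + Σwᵢ|y−yᵢ|, so x and y are optimised independently as 1-D weighted medians.
Total weight W = 923; half = 461.5.
x-coordinate, sorted with cumulative weight:
  x=0 (Northgate, w=7) cum 7
  x=3 (Eastvale, w=20) cum 27
  x=4 (Lakeside, w=6) cum 33
  x=4 (Riverbend, w=100) cum 133
  x=6 (Midtown, w=250) cum 383
  x=9 (Westmoor, w=200) cum 583  ← median
  x=10 (Southcross, w=90) cum 673
  x=10 (Hillcrest, w=250) cum 923
⇒ x* = 9
y-coordinate, sorted with cumulative weight:
  y=0 (Southcross, w=90) cum 90
  y=1 (Northgate, w=7) cum 97
  y=2 (Westmoor, w=200) cum 297
  y=4 (Midtown, w=250) cum 547  ← median
  y=6 (Eastvale, w=20) cum 567
  y=6 (Hillcrest, w=250) cum 817
  y=8 (Lakeside, w=6) cum 823
  y=10 (Riverbend, w=100) cum 923
⇒ y* = 4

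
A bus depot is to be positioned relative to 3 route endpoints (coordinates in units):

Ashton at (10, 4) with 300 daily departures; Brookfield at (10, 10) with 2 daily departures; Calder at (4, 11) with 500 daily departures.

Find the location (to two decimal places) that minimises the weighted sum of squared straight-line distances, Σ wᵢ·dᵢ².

(6.26, 8.38)

The minimiser of Σwᵢ‖p−pᵢ‖² is the weighted centroid p* = (Σwᵢpᵢ)/(Σwᵢ).
Σwᵢ = 802.
Σwᵢxᵢ = 300·10 + 2·10 + 500·4 = 5020.
Σwᵢyᵢ = 300·4 + 2·10 + 500·11 = 6720.
x* = 5020/802 = 6.26, y* = 6720/802 = 8.38.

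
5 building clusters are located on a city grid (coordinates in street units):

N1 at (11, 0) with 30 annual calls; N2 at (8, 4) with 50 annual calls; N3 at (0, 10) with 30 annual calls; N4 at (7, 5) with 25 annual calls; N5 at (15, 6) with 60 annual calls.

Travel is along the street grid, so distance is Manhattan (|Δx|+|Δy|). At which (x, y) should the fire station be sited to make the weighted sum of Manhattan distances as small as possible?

Manhattan distance separates: Σwᵢ(|x−xᵢ|+|y−yᵢ|) = Σwᵢ|x−xᵢ| + Σwᵢ|y−yᵢ|, so x and y are optimised independently as 1-D weighted medians.
Total weight W = 195; half = 97.5.
x-coordinate, sorted with cumulative weight:
  x=0 (N3, w=30) cum 30
  x=7 (N4, w=25) cum 55
  x=8 (N2, w=50) cum 105  ← median
  x=11 (N1, w=30) cum 135
  x=15 (N5, w=60) cum 195
⇒ x* = 8
y-coordinate, sorted with cumulative weight:
  y=0 (N1, w=30) cum 30
  y=4 (N2, w=50) cum 80
  y=5 (N4, w=25) cum 105  ← median
  y=6 (N5, w=60) cum 165
  y=10 (N3, w=30) cum 195
⇒ y* = 5

(8, 5)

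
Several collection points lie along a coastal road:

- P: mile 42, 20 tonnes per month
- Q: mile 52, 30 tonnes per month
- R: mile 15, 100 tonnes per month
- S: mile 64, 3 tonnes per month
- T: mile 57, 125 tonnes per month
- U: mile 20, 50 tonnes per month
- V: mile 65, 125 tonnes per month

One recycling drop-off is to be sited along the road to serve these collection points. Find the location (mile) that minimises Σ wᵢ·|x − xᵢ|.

For a sum of weighted absolute distances on a line, the optimum is the weighted median (not the mean). Total weight W = 453; half-weight = 226.5.
Sort by position and accumulate weight:
  mile 15 (R, w=100) → cum 100
  mile 20 (U, w=50) → cum 150
  mile 42 (P, w=20) → cum 170
  mile 52 (Q, w=30) → cum 200
  mile 57 (T, w=125) → cum 325  ≥ 226.5 → median here
  mile 64 (S, w=3) → cum 328
  mile 65 (V, w=125) → cum 453
Optimal location: mile 57.

x = 57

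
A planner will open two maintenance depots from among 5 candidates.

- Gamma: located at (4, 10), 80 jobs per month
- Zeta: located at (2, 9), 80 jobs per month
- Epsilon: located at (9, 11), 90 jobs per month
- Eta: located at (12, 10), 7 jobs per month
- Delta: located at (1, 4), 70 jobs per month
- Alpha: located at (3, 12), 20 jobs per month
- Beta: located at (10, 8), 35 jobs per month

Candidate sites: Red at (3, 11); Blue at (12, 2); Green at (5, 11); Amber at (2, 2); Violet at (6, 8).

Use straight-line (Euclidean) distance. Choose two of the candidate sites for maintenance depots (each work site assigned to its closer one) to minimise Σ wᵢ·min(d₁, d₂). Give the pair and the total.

Evaluate every pair (each demand assigned to the nearer of the two):
  {Green, Amber}: total = 1216.4
  {Red, Violet}: total = 1326.4
  {Red, Amber}: total = 1338.5
  {Amber, Violet}: total = 1378.8
  {Red, Green}: total = 1435.2
  {Green, Violet}: total = 1438.8
  {Blue, Green}: total = 1624.2
  {Red, Blue}: total = 1639.0
  {Blue, Violet}: total = 1670.5
  {Blue, Amber}: total = 2708.4
Best pair: {Green, Amber} with total 1216.4.

{Green, Amber}, total 1216.4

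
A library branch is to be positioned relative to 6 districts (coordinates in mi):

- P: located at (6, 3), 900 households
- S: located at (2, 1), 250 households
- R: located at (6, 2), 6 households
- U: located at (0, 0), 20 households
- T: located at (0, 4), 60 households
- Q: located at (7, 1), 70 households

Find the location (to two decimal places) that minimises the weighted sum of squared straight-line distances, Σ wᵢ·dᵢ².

(4.92, 2.51)

The minimiser of Σwᵢ‖p−pᵢ‖² is the weighted centroid p* = (Σwᵢpᵢ)/(Σwᵢ).
Σwᵢ = 1306.
Σwᵢxᵢ = 900·6 + 250·2 + 6·6 + 20·0 + 60·0 + 70·7 = 6426.
Σwᵢyᵢ = 900·3 + 250·1 + 6·2 + 20·0 + 60·4 + 70·1 = 3272.
x* = 6426/1306 = 4.92, y* = 3272/1306 = 2.51.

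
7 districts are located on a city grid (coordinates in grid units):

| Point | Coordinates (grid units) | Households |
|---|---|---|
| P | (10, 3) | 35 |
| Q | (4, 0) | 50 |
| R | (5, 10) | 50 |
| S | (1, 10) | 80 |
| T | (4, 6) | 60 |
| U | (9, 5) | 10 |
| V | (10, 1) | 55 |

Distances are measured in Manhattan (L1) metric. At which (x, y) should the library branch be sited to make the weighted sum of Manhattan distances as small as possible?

(4, 6)

Manhattan distance separates: Σwᵢ(|x−xᵢ|+|y−yᵢ|) = Σwᵢ|x−xᵢ| + Σwᵢ|y−yᵢ|, so x and y are optimised independently as 1-D weighted medians.
Total weight W = 340; half = 170.
x-coordinate, sorted with cumulative weight:
  x=1 (S, w=80) cum 80
  x=4 (Q, w=50) cum 130
  x=4 (T, w=60) cum 190  ← median
  x=5 (R, w=50) cum 240
  x=9 (U, w=10) cum 250
  x=10 (P, w=35) cum 285
  x=10 (V, w=55) cum 340
⇒ x* = 4
y-coordinate, sorted with cumulative weight:
  y=0 (Q, w=50) cum 50
  y=1 (V, w=55) cum 105
  y=3 (P, w=35) cum 140
  y=5 (U, w=10) cum 150
  y=6 (T, w=60) cum 210  ← median
  y=10 (R, w=50) cum 260
  y=10 (S, w=80) cum 340
⇒ y* = 6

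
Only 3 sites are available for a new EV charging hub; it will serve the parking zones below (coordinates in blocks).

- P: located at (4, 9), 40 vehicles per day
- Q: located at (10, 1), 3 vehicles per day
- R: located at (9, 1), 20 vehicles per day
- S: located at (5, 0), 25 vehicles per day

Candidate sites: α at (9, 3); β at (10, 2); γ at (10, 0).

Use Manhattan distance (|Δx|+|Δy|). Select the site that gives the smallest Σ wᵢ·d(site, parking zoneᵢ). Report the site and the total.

Total weighted distance at each candidate:
  α (9, 3): total = 664
  β (10, 2): total = 738
  γ (10, 0): total = 768
Minimum is at α with total 664 blocks.

α, total 664 blocks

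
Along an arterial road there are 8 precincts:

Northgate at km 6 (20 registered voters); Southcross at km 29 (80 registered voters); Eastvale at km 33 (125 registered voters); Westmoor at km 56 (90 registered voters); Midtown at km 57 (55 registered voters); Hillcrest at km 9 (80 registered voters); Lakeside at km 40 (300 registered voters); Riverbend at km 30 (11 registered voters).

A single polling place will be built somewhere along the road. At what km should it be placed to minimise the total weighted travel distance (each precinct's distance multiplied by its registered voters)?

x = 40

For a sum of weighted absolute distances on a line, the optimum is the weighted median (not the mean). Total weight W = 761; half-weight = 380.5.
Sort by position and accumulate weight:
  km 6 (Northgate, w=20) → cum 20
  km 9 (Hillcrest, w=80) → cum 100
  km 29 (Southcross, w=80) → cum 180
  km 30 (Riverbend, w=11) → cum 191
  km 33 (Eastvale, w=125) → cum 316
  km 40 (Lakeside, w=300) → cum 616  ≥ 380.5 → median here
  km 56 (Westmoor, w=90) → cum 706
  km 57 (Midtown, w=55) → cum 761
Optimal location: km 40.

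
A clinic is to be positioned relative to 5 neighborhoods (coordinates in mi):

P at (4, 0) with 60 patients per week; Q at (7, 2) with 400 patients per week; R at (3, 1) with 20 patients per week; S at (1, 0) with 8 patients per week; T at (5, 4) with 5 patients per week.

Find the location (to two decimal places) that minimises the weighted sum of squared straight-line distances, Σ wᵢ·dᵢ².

The minimiser of Σwᵢ‖p−pᵢ‖² is the weighted centroid p* = (Σwᵢpᵢ)/(Σwᵢ).
Σwᵢ = 493.
Σwᵢxᵢ = 60·4 + 400·7 + 20·3 + 8·1 + 5·5 = 3133.
Σwᵢyᵢ = 60·0 + 400·2 + 20·1 + 8·0 + 5·4 = 840.
x* = 3133/493 = 6.35, y* = 840/493 = 1.70.

(6.35, 1.70)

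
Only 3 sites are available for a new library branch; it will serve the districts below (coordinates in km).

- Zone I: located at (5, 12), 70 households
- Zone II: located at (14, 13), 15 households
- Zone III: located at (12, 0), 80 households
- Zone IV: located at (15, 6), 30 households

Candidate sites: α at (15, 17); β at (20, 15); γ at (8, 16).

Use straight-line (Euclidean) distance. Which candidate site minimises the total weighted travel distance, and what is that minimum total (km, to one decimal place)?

γ, total 2136.2 km

Total weighted distance at each candidate:
  α (15, 17): total = 2555.5
  β (20, 15): total = 2834.5
  γ (8, 16): total = 2136.2
Minimum is at γ with total 2136.2 km.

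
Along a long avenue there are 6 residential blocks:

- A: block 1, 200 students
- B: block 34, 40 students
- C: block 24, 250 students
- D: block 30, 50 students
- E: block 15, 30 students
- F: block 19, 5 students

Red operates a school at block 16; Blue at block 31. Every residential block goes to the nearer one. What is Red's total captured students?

The indifferent point is the midpoint (16+31)/2 = 23.5; residential blocks left of it (closer to Red at 16) go to Red, those right go to Blue.
  A at 1 (w=200) → Red
  E at 15 (w=30) → Red
  F at 19 (w=5) → Red
  C at 24 (w=250) → Blue
  D at 30 (w=50) → Blue
  B at 34 (w=40) → Blue
Red captures 235; Blue captures 340.

235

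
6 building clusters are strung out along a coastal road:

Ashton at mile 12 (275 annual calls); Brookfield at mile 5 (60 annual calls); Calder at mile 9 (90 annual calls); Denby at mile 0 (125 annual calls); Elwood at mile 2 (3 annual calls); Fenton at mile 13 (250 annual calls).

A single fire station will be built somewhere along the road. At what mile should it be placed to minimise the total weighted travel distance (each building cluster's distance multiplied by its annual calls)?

For a sum of weighted absolute distances on a line, the optimum is the weighted median (not the mean). Total weight W = 803; half-weight = 401.5.
Sort by position and accumulate weight:
  mile 0 (Denby, w=125) → cum 125
  mile 2 (Elwood, w=3) → cum 128
  mile 5 (Brookfield, w=60) → cum 188
  mile 9 (Calder, w=90) → cum 278
  mile 12 (Ashton, w=275) → cum 553  ≥ 401.5 → median here
  mile 13 (Fenton, w=250) → cum 803
Optimal location: mile 12.

x = 12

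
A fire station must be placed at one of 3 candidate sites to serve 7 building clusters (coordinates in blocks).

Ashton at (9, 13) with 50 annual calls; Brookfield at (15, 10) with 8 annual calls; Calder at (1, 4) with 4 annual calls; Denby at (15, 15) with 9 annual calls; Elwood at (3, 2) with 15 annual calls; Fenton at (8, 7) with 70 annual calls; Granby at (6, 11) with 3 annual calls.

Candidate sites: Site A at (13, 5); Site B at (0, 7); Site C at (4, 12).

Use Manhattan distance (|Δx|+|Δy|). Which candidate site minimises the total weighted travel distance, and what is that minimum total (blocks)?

Total weighted distance at each candidate:
  Site A (13, 5): total = 1540
  Site B (0, 7): total = 1827
  Site C (4, 12): total = 1378
Minimum is at Site C with total 1378 blocks.

Site C, total 1378 blocks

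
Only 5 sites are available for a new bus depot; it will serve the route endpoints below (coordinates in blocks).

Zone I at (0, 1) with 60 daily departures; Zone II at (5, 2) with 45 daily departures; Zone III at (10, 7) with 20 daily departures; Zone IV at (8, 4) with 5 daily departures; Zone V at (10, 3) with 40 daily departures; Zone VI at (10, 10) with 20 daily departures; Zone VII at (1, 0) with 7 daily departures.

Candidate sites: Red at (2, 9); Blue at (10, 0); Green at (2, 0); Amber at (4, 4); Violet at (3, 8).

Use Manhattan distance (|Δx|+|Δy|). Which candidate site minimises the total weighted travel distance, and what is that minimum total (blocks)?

Amber, total 1324 blocks

Total weighted distance at each candidate:
  Red (2, 9): total = 2115
  Blue (10, 0): total = 1528
  Green (2, 0): total = 1562
  Amber (4, 4): total = 1324
  Violet (3, 8): total = 1895
Minimum is at Amber with total 1324 blocks.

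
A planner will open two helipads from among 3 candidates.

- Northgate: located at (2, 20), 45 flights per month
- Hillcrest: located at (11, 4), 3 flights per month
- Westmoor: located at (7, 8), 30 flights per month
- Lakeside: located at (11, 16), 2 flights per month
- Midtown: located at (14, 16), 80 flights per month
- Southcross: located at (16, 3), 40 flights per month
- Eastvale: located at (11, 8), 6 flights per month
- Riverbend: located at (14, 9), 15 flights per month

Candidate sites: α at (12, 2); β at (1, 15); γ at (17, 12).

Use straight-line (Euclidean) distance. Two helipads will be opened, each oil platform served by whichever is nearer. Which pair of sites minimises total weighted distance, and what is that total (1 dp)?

Evaluate every pair (each demand assigned to the nearer of the two):
  {β, γ}: total = 1419.6
  {α, γ}: total = 1685.5
  {α, β}: total = 1844.3
Best pair: {β, γ} with total 1419.6.

{β, γ}, total 1419.6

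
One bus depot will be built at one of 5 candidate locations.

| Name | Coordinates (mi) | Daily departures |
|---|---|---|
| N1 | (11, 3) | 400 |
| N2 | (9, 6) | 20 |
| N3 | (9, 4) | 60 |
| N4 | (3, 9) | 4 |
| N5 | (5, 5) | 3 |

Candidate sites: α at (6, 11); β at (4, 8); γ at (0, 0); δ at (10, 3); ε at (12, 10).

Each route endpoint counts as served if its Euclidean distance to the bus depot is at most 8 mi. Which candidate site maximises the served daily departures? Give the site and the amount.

δ, covering 483

Coverage radius r = 8 mi; a point is covered iff (Δx)²+(Δy)² ≤ 8² = 64.
  α (6, 11): covers {N2, N3, N4, N5} → 87
  β (4, 8): covers {N2, N3, N4, N5} → 87
  γ (0, 0): covers {N5} → 3
  δ (10, 3): covers {N1, N2, N3, N5} → 483
  ε (12, 10): covers {N1, N2, N3} → 480
Maximum coverage at δ: 483 daily departures.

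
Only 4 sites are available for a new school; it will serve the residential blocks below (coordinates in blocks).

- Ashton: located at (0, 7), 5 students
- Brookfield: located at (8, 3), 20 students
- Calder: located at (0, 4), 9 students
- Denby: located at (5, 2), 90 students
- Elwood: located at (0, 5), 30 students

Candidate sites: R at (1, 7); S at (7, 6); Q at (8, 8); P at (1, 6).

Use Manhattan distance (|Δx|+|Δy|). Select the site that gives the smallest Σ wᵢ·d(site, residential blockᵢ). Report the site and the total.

S, total 981 blocks

Total weighted distance at each candidate:
  R (1, 7): total = 1161
  S (7, 6): total = 981
  Q (8, 8): total = 1393
  P (1, 6): total = 1017
Minimum is at S with total 981 blocks.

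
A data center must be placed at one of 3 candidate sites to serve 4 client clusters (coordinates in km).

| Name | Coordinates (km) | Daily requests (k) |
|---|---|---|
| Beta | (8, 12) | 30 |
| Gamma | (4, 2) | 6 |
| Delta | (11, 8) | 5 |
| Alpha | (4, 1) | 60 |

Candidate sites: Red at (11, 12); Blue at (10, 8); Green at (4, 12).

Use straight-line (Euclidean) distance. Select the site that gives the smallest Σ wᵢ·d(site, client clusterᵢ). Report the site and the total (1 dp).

Blue, total 743.2 km

Total weighted distance at each candidate:
  Red (11, 12): total = 965.5
  Blue (10, 8): total = 743.2
  Green (4, 12): total = 880.3
Minimum is at Blue with total 743.2 km.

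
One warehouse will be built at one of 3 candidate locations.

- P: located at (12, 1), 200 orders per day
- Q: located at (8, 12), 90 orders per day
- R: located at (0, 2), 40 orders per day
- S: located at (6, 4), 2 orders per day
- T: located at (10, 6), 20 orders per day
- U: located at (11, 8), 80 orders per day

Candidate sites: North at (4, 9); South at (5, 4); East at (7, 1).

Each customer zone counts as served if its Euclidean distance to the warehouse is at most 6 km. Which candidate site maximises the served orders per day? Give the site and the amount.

Coverage radius r = 6 km; a point is covered iff (Δx)²+(Δy)² ≤ 6² = 36.
  North (4, 9): covers {Q, S} → 92
  South (5, 4): covers {R, S, T} → 62
  East (7, 1): covers {P, S, T} → 222
Maximum coverage at East: 222 orders per day.

East, covering 222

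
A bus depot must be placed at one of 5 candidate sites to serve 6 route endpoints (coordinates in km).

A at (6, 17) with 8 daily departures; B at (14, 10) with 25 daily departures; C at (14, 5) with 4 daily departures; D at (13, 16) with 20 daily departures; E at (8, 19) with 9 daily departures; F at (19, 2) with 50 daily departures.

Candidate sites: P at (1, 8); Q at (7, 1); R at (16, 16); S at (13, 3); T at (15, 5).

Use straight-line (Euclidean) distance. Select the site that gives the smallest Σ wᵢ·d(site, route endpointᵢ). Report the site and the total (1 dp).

Total weighted distance at each candidate:
  P (1, 8): total = 1819.0
  Q (7, 1): total = 1533.0
  R (16, 16): total = 1136.0
  S (13, 3): total = 1025.9
  T (15, 5): total = 866.0
Minimum is at T with total 866.0 km.

T, total 866.0 km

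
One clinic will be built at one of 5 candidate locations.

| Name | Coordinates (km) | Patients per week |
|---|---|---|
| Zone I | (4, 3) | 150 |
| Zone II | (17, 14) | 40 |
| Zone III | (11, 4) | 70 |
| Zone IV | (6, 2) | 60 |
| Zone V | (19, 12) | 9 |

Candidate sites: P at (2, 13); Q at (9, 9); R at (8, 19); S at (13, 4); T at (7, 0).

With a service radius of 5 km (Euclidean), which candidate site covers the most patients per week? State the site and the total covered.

Coverage radius r = 5 km; a point is covered iff (Δx)²+(Δy)² ≤ 5² = 25.
  P (2, 13): covers {none} → 0
  Q (9, 9): covers {none} → 0
  R (8, 19): covers {none} → 0
  S (13, 4): covers {Zone III} → 70
  T (7, 0): covers {Zone I, Zone IV} → 210
Maximum coverage at T: 210 patients per week.

T, covering 210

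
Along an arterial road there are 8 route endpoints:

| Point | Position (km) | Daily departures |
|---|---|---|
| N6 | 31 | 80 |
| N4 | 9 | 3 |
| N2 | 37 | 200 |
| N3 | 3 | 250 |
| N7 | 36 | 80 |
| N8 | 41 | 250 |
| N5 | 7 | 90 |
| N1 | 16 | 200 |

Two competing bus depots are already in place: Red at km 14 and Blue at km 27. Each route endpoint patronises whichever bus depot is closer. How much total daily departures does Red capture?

543

The indifferent point is the midpoint (14+27)/2 = 20.5; route endpoints left of it (closer to Red at 14) go to Red, those right go to Blue.
  N3 at 3 (w=250) → Red
  N5 at 7 (w=90) → Red
  N4 at 9 (w=3) → Red
  N1 at 16 (w=200) → Red
  N6 at 31 (w=80) → Blue
  N7 at 36 (w=80) → Blue
  N2 at 37 (w=200) → Blue
  N8 at 41 (w=250) → Blue
Red captures 543; Blue captures 610.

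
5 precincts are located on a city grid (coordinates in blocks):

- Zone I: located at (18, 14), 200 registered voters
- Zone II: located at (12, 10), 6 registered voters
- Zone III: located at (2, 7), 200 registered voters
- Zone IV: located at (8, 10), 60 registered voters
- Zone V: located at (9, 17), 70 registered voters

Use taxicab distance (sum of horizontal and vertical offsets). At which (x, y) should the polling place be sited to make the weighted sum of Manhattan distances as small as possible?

(9, 14)

Manhattan distance separates: Σwᵢ(|x−xᵢ|+|y−yᵢ|) = Σwᵢ|x−xᵢ| + Σwᵢ|y−yᵢ|, so x and y are optimised independently as 1-D weighted medians.
Total weight W = 536; half = 268.
x-coordinate, sorted with cumulative weight:
  x=2 (Zone III, w=200) cum 200
  x=8 (Zone IV, w=60) cum 260
  x=9 (Zone V, w=70) cum 330  ← median
  x=12 (Zone II, w=6) cum 336
  x=18 (Zone I, w=200) cum 536
⇒ x* = 9
y-coordinate, sorted with cumulative weight:
  y=7 (Zone III, w=200) cum 200
  y=10 (Zone II, w=6) cum 206
  y=10 (Zone IV, w=60) cum 266
  y=14 (Zone I, w=200) cum 466  ← median
  y=17 (Zone V, w=70) cum 536
⇒ y* = 14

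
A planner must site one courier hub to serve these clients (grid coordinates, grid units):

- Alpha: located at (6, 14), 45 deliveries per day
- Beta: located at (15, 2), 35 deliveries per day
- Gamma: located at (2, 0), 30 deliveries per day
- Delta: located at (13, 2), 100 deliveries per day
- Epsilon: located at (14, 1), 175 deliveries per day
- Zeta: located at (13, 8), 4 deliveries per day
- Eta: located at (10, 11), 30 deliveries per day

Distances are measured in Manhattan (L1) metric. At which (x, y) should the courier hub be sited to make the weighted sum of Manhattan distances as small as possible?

(14, 2)

Manhattan distance separates: Σwᵢ(|x−xᵢ|+|y−yᵢ|) = Σwᵢ|x−xᵢ| + Σwᵢ|y−yᵢ|, so x and y are optimised independently as 1-D weighted medians.
Total weight W = 419; half = 209.5.
x-coordinate, sorted with cumulative weight:
  x=2 (Gamma, w=30) cum 30
  x=6 (Alpha, w=45) cum 75
  x=10 (Eta, w=30) cum 105
  x=13 (Delta, w=100) cum 205
  x=13 (Zeta, w=4) cum 209
  x=14 (Epsilon, w=175) cum 384  ← median
  x=15 (Beta, w=35) cum 419
⇒ x* = 14
y-coordinate, sorted with cumulative weight:
  y=0 (Gamma, w=30) cum 30
  y=1 (Epsilon, w=175) cum 205
  y=2 (Beta, w=35) cum 240  ← median
  y=2 (Delta, w=100) cum 340
  y=8 (Zeta, w=4) cum 344
  y=11 (Eta, w=30) cum 374
  y=14 (Alpha, w=45) cum 419
⇒ y* = 2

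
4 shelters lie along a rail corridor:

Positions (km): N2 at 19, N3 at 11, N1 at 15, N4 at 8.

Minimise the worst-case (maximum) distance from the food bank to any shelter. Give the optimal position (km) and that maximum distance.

location 13.5, max distance 5.5

The 1-center on a line is the midpoint of the two extreme points: leftmost at 8, rightmost at 19.
Optimal location = (8 + 19)/2 = 13.5; maximum distance = (19 − 8)/2 = 5.5.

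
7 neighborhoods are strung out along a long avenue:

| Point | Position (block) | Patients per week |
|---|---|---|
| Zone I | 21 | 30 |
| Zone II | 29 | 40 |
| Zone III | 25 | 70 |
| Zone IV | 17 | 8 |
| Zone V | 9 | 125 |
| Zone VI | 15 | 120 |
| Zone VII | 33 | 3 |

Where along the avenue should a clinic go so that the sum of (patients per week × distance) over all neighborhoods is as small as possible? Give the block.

For a sum of weighted absolute distances on a line, the optimum is the weighted median (not the mean). Total weight W = 396; half-weight = 198.
Sort by position and accumulate weight:
  block 9 (Zone V, w=125) → cum 125
  block 15 (Zone VI, w=120) → cum 245  ≥ 198 → median here
  block 17 (Zone IV, w=8) → cum 253
  block 21 (Zone I, w=30) → cum 283
  block 25 (Zone III, w=70) → cum 353
  block 29 (Zone II, w=40) → cum 393
  block 33 (Zone VII, w=3) → cum 396
Optimal location: block 15.

x = 15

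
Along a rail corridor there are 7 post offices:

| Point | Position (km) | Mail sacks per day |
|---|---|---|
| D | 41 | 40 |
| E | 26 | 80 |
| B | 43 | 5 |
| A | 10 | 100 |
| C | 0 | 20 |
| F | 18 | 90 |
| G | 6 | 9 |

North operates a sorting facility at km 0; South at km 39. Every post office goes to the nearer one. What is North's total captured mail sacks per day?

The indifferent point is the midpoint (0+39)/2 = 19.5; post offices left of it (closer to North at 0) go to North, those right go to South.
  C at 0 (w=20) → North
  G at 6 (w=9) → North
  A at 10 (w=100) → North
  F at 18 (w=90) → North
  E at 26 (w=80) → South
  D at 41 (w=40) → South
  B at 43 (w=5) → South
North captures 219; South captures 125.

219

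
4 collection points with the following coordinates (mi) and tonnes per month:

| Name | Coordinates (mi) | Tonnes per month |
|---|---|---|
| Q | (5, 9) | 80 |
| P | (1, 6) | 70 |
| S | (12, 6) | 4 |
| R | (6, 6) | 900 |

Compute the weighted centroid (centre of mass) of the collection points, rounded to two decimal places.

The minimiser of Σwᵢ‖p−pᵢ‖² is the weighted centroid p* = (Σwᵢpᵢ)/(Σwᵢ).
Σwᵢ = 1054.
Σwᵢxᵢ = 80·5 + 70·1 + 4·12 + 900·6 = 5918.
Σwᵢyᵢ = 80·9 + 70·6 + 4·6 + 900·6 = 6564.
x* = 5918/1054 = 5.61, y* = 6564/1054 = 6.23.

(5.61, 6.23)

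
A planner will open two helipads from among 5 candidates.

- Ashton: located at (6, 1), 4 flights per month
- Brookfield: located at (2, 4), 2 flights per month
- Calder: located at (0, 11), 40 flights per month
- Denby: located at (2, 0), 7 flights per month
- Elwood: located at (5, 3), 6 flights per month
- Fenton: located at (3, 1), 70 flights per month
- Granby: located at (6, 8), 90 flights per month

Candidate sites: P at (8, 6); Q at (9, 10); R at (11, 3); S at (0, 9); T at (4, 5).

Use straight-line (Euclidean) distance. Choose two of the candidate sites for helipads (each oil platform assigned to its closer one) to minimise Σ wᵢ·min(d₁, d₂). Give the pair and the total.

Evaluate every pair (each demand assigned to the nearer of the two):
  {S, T}: total = 766.6
  {P, T}: total = 905.1
  {P, S}: total = 946.7
  {Q, T}: total = 975.0
  {R, T}: total = 975.0
  {Q, S}: total = 1162.7
  {P, Q}: total = 1230.8
  {P, R}: total = 1245.9
  {R, S}: total = 1337.5
  {Q, R}: total = 1406.0
Best pair: {S, T} with total 766.6.

{S, T}, total 766.6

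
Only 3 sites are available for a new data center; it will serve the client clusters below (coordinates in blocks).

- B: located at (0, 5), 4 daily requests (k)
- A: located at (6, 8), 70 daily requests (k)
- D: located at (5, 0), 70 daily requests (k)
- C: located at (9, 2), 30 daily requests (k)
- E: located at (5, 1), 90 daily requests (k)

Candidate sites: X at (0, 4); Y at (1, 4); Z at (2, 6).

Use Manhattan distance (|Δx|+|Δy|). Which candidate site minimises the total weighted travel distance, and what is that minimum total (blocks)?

Z, total 2112 blocks

Total weighted distance at each candidate:
  X (0, 4): total = 2384
  Y (1, 4): total = 2128
  Z (2, 6): total = 2112
Minimum is at Z with total 2112 blocks.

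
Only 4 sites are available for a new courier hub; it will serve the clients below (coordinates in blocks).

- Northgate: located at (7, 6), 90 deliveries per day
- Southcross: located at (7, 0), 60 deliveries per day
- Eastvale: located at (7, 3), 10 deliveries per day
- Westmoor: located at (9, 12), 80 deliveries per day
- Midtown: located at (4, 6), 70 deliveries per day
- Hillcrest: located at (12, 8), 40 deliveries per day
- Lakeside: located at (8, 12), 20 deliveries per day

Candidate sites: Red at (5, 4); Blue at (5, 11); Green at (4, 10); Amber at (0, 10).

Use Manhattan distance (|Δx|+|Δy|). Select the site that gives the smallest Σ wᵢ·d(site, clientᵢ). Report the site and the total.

Red, total 2580 blocks

Total weighted distance at each candidate:
  Red (5, 4): total = 2580
  Blue (5, 11): total = 2810
  Green (4, 10): total = 2870
  Amber (0, 10): total = 4350
Minimum is at Red with total 2580 blocks.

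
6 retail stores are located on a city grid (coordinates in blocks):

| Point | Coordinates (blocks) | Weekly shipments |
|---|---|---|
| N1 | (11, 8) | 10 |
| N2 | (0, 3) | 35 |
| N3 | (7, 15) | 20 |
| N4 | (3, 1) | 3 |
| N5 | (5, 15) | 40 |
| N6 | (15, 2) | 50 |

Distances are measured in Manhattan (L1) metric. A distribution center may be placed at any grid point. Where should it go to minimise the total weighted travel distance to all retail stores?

Manhattan distance separates: Σwᵢ(|x−xᵢ|+|y−yᵢ|) = Σwᵢ|x−xᵢ| + Σwᵢ|y−yᵢ|, so x and y are optimised independently as 1-D weighted medians.
Total weight W = 158; half = 79.
x-coordinate, sorted with cumulative weight:
  x=0 (N2, w=35) cum 35
  x=3 (N4, w=3) cum 38
  x=5 (N5, w=40) cum 78
  x=7 (N3, w=20) cum 98  ← median
  x=11 (N1, w=10) cum 108
  x=15 (N6, w=50) cum 158
⇒ x* = 7
y-coordinate, sorted with cumulative weight:
  y=1 (N4, w=3) cum 3
  y=2 (N6, w=50) cum 53
  y=3 (N2, w=35) cum 88  ← median
  y=8 (N1, w=10) cum 98
  y=15 (N3, w=20) cum 118
  y=15 (N5, w=40) cum 158
⇒ y* = 3

(7, 3)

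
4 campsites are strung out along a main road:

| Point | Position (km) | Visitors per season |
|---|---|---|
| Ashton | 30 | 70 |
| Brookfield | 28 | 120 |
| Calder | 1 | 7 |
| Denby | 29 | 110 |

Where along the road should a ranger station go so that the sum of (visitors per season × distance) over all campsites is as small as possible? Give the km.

x = 29

For a sum of weighted absolute distances on a line, the optimum is the weighted median (not the mean). Total weight W = 307; half-weight = 153.5.
Sort by position and accumulate weight:
  km 1 (Calder, w=7) → cum 7
  km 28 (Brookfield, w=120) → cum 127
  km 29 (Denby, w=110) → cum 237  ≥ 153.5 → median here
  km 30 (Ashton, w=70) → cum 307
Optimal location: km 29.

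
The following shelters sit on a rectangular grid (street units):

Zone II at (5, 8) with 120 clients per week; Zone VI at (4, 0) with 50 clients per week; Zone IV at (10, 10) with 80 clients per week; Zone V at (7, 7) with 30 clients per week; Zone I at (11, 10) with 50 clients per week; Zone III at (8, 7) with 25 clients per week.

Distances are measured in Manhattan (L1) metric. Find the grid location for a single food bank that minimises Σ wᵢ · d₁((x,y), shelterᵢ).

Manhattan distance separates: Σwᵢ(|x−xᵢ|+|y−yᵢ|) = Σwᵢ|x−xᵢ| + Σwᵢ|y−yᵢ|, so x and y are optimised independently as 1-D weighted medians.
Total weight W = 355; half = 177.5.
x-coordinate, sorted with cumulative weight:
  x=4 (Zone VI, w=50) cum 50
  x=5 (Zone II, w=120) cum 170
  x=7 (Zone V, w=30) cum 200  ← median
  x=8 (Zone III, w=25) cum 225
  x=10 (Zone IV, w=80) cum 305
  x=11 (Zone I, w=50) cum 355
⇒ x* = 7
y-coordinate, sorted with cumulative weight:
  y=0 (Zone VI, w=50) cum 50
  y=7 (Zone V, w=30) cum 80
  y=7 (Zone III, w=25) cum 105
  y=8 (Zone II, w=120) cum 225  ← median
  y=10 (Zone IV, w=80) cum 305
  y=10 (Zone I, w=50) cum 355
⇒ y* = 8

(7, 8)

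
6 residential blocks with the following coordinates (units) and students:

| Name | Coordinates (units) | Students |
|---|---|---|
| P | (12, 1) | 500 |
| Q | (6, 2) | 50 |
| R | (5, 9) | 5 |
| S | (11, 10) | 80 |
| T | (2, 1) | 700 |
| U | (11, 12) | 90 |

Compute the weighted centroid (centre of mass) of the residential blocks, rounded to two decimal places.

(6.73, 2.26)

The minimiser of Σwᵢ‖p−pᵢ‖² is the weighted centroid p* = (Σwᵢpᵢ)/(Σwᵢ).
Σwᵢ = 1425.
Σwᵢxᵢ = 500·12 + 50·6 + 5·5 + 80·11 + 700·2 + 90·11 = 9595.
Σwᵢyᵢ = 500·1 + 50·2 + 5·9 + 80·10 + 700·1 + 90·12 = 3225.
x* = 9595/1425 = 6.73, y* = 3225/1425 = 2.26.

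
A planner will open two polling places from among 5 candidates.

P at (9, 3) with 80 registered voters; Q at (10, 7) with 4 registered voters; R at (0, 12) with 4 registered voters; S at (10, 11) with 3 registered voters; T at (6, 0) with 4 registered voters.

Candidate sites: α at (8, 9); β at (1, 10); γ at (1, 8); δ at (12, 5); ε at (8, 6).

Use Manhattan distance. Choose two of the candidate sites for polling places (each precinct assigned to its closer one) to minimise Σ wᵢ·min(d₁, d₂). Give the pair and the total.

{β, ε}, total 397

Evaluate every pair (each demand assigned to the nearer of the two):
  {β, ε}: total = 397
  {γ, ε}: total = 405
  {α, ε}: total = 420
  {δ, ε}: total = 441
  {β, δ}: total = 496
  {γ, δ}: total = 504
  {α, δ}: total = 516
  {α, β}: total = 644
  {α, γ}: total = 652
  {β, γ}: total = 1174
Best pair: {β, ε} with total 397.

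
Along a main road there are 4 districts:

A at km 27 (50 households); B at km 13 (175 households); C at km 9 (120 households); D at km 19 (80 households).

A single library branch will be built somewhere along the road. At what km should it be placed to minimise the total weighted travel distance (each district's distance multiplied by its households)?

For a sum of weighted absolute distances on a line, the optimum is the weighted median (not the mean). Total weight W = 425; half-weight = 212.5.
Sort by position and accumulate weight:
  km 9 (C, w=120) → cum 120
  km 13 (B, w=175) → cum 295  ≥ 212.5 → median here
  km 19 (D, w=80) → cum 375
  km 27 (A, w=50) → cum 425
Optimal location: km 13.

x = 13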